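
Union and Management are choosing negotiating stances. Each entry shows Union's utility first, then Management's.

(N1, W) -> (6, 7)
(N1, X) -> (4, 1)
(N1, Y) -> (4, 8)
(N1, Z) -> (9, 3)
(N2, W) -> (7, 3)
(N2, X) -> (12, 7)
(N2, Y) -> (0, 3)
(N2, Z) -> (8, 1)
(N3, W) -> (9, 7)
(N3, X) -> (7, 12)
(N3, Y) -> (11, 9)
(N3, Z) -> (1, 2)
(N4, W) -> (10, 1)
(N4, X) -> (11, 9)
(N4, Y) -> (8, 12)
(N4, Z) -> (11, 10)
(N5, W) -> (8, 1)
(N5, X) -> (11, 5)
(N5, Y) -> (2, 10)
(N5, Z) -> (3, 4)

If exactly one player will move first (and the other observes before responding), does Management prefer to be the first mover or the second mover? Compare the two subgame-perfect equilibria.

first

If Union leads: Management's best replies are N1→Y, N2→X, N3→X, N4→Y, N5→Y; Union's induced payoffs 4, 12, 7, 8, 2; outcome (N2, X), payoffs (12, 7).
If Management leads: Union's best replies are W→N4, X→N2, Y→N3, Z→N4; Management's induced payoffs 1, 7, 9, 10; outcome (N4, Z), payoffs (11, 10).
Management gets 10 moving first and 7 moving second, so Management prefers to move first.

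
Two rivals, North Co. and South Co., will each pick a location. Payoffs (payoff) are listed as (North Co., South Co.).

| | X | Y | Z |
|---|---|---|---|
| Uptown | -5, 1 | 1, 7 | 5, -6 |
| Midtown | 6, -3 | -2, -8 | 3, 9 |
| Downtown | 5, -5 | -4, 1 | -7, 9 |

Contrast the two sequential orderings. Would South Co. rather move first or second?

second

If North Co. leads: South Co.'s best replies are Uptown→Y, Midtown→Z, Downtown→Z; North Co.'s induced payoffs 1, 3, -7; outcome (Midtown, Z), payoffs (3, 9).
If South Co. leads: North Co.'s best replies are X→Midtown, Y→Uptown, Z→Uptown; South Co.'s induced payoffs -3, 7, -6; outcome (Uptown, Y), payoffs (1, 7).
South Co. gets 7 moving first and 9 moving second, so South Co. prefers to move second.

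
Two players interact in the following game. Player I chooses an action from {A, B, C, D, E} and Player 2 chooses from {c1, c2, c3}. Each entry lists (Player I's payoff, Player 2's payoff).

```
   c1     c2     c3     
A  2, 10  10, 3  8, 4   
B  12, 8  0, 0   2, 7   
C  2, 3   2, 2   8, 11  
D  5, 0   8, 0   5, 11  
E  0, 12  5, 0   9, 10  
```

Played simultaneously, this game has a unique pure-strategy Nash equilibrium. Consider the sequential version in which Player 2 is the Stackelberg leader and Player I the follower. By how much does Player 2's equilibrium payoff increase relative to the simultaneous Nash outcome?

Work backward from Player I's decision.
- c1: Player I compares 2, 12, 2, 5, 0 and picks B; Player 2 would get 8.
- c2: Player I compares 10, 0, 2, 8, 5 and picks A; Player 2 would get 3.
- c3: Player I compares 8, 2, 8, 5, 9 and picks E; Player 2 would get 10.
Player 2's induced payoffs are 8, 3, 10, so Player 2 commits to c3. Subgame-perfect outcome: (E, c3) with payoffs (9, 10).
Now find the simultaneous Nash equilibrium.
Player I's best replies: c1→B; c2→A; c3→E.
Player 2's best replies: A→c1; B→c1; C→c3; D→c3; E→c1.
The unique mutual best reply is (B, c1), giving (12, 8).
Player 2's commitment gain: 10 − 8 = 2.

2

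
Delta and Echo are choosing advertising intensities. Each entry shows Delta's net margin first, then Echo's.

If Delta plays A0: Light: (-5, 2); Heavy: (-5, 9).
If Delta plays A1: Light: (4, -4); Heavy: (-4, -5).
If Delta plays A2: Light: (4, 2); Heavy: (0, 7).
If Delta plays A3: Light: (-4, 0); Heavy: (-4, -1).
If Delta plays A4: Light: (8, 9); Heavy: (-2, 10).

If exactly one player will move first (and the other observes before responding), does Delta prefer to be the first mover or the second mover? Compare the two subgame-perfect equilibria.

second

If Delta leads: Echo's best replies are A0→Heavy, A1→Light, A2→Heavy, A3→Light, A4→Heavy; Delta's induced payoffs -5, 4, 0, -4, -2; outcome (A1, Light), payoffs (4, -4).
If Echo leads: Delta's best replies are Light→A4, Heavy→A2; Echo's induced payoffs 9, 7; outcome (A4, Light), payoffs (8, 9).
Delta gets 4 moving first and 8 moving second, so Delta prefers to move second.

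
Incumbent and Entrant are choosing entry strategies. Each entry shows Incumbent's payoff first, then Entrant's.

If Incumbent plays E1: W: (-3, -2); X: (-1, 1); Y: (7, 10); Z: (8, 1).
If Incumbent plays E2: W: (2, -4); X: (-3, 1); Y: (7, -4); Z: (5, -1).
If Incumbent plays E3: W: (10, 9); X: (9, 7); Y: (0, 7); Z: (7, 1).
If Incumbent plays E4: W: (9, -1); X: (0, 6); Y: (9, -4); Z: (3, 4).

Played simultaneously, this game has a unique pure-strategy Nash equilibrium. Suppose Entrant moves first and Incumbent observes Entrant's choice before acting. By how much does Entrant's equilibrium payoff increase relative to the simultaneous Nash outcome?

0

Solve by backward induction (Entrant leads).
- W: Incumbent compares -3, 2, 10, 9 and picks E3; Entrant would get 9.
- X: Incumbent compares -1, -3, 9, 0 and picks E3; Entrant would get 7.
- Y: Incumbent compares 7, 7, 0, 9 and picks E4; Entrant would get -4.
- Z: Incumbent compares 8, 5, 7, 3 and picks E1; Entrant would get 1.
Among 9, 7, -4, 1, the best is 9 at W. Subgame-perfect outcome: (E3, W) with payoffs (10, 9).
For the simultaneous game, intersect best replies.
Incumbent's best replies: W→E3; X→E3; Y→E4; Z→E1.
Entrant's best replies: E1→Y; E2→X; E3→W; E4→X.
Only (E3, W) has each player best-responding; Nash payoffs (10, 9).
Entrant's commitment gain: 9 − 9 = 0.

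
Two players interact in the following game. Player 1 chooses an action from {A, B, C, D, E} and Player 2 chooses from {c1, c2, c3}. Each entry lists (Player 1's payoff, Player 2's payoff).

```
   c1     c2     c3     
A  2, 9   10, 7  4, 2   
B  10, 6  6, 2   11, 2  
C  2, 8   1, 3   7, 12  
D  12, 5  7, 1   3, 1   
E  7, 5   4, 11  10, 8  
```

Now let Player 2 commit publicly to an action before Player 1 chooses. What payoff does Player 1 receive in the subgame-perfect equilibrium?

Solve by backward induction (Player 2 leads).
- c1: Player 1 compares 2, 10, 2, 12, 7 and picks D; Player 2 would get 5.
- c2: Player 1 compares 10, 6, 1, 7, 4 and picks A; Player 2 would get 7.
- c3: Player 1 compares 4, 11, 7, 3, 10 and picks B; Player 2 would get 2.
Maximizing over 5, 7, 2, Player 2 chooses c2. Subgame-perfect outcome: (A, c2) with payoffs (10, 7).

10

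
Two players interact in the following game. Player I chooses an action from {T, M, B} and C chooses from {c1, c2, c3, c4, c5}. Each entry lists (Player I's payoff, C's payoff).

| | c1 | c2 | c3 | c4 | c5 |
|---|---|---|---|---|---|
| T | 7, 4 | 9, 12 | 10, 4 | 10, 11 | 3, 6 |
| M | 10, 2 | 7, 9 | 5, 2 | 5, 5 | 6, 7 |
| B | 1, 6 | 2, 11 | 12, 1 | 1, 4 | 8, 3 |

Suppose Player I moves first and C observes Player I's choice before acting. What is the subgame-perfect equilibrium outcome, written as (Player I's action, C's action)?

Backward induction with Player I moving first.
- T → C plays c2 (best of 4, 12, 4, 11, 6); Player I gets 9.
- M → C plays c2 (best of 2, 9, 2, 5, 7); Player I gets 7.
- B → C plays c2 (best of 6, 11, 1, 4, 3); Player I gets 2.
Player I's induced payoffs are 9, 7, 2, so Player I commits to T. Subgame-perfect outcome: (T, c2) with payoffs (9, 12).

(T, c2)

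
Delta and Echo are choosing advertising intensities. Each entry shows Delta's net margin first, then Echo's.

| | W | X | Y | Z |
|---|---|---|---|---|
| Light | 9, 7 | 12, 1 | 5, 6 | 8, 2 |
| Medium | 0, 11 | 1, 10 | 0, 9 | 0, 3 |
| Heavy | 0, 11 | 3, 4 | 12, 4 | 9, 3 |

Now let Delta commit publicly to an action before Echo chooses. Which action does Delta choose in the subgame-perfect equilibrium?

Light

Echo best-responds to each possible Delta move:
- Light: Echo compares 7, 1, 6, 2 and picks W; Delta would get 9.
- Medium: Echo compares 11, 10, 9, 3 and picks W; Delta would get 0.
- Heavy: Echo compares 11, 4, 4, 3 and picks W; Delta would get 0.
Among 9, 0, 0, the best is 9 at Light. Subgame-perfect outcome: (Light, W) with payoffs (9, 7).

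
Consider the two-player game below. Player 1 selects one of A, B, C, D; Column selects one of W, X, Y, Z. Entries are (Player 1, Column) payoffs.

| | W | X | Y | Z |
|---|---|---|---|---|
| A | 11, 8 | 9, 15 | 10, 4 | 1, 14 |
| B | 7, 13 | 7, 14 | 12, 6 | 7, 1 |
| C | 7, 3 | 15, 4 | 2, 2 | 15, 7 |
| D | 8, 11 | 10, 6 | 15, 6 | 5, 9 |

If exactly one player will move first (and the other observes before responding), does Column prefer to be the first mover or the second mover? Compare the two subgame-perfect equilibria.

first

If Player 1 leads: Column's best replies are A→X, B→X, C→Z, D→W; Player 1's induced payoffs 9, 7, 15, 8; outcome (C, Z), payoffs (15, 7).
If Column leads: Player 1's best replies are W→A, X→C, Y→D, Z→C; Column's induced payoffs 8, 4, 6, 7; outcome (A, W), payoffs (11, 8).
Column gets 8 moving first and 7 moving second, so Column prefers to move first.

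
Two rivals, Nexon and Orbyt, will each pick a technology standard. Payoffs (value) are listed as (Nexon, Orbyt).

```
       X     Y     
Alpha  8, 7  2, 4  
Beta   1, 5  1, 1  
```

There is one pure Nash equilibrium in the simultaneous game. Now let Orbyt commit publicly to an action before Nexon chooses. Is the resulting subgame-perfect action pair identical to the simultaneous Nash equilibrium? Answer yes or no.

Solve by backward induction (Orbyt leads).
- X → Nexon plays Alpha (best of 8, 1); Orbyt gets 7.
- Y → Nexon plays Alpha (best of 2, 1); Orbyt gets 4.
Orbyt's induced payoffs are 7, 4, so Orbyt commits to X. Subgame-perfect outcome: (Alpha, X) with payoffs (8, 7).
Now find the simultaneous Nash equilibrium.
Nexon's best replies: X→Alpha; Y→Alpha.
Orbyt's best replies: Alpha→X; Beta→X.
Only (Alpha, X) has each player best-responding; Nash payoffs (8, 7).
Sequential outcome (Alpha, X) coincides with the Nash profile (Alpha, X).

yes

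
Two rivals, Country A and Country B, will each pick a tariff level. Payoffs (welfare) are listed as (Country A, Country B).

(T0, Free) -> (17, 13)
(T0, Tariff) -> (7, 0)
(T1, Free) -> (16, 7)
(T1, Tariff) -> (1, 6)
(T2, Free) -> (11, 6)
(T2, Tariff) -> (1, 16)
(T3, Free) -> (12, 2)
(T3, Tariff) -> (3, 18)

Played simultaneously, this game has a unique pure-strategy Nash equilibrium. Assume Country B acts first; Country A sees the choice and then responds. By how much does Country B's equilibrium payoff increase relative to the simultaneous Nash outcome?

Work backward from Country A's decision.
- Free → Country A plays T0 (best of 17, 16, 11, 12); Country B gets 13.
- Tariff → Country A plays T0 (best of 7, 1, 1, 3); Country B gets 0.
Maximizing over 13, 0, Country B chooses Free. Subgame-perfect outcome: (T0, Free) with payoffs (17, 13).
For the simultaneous game, intersect best replies.
Country A's best replies: Free→T0; Tariff→T0.
Country B's best replies: T0→Free; T1→Free; T2→Tariff; T3→Tariff.
The unique mutual best reply is (T0, Free), giving (17, 13).
Country B's commitment gain: 13 − 13 = 0.

0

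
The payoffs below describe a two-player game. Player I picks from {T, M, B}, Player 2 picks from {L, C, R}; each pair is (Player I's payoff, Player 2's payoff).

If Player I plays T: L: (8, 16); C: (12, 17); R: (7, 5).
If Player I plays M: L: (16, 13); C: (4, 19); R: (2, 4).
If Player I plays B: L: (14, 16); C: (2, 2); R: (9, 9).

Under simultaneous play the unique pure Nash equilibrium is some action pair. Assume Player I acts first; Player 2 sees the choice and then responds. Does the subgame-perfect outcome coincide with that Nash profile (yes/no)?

Player 2 best-responds to each possible Player I move:
- T: Player 2 compares 16, 17, 5 and picks C; Player I would get 12.
- M: Player 2 compares 13, 19, 4 and picks C; Player I would get 4.
- B: Player 2 compares 16, 2, 9 and picks L; Player I would get 14.
Player I's induced payoffs are 12, 4, 14, so Player I commits to B. Subgame-perfect outcome: (B, L) with payoffs (14, 16).
Under simultaneous play:
Player I's best replies: L→M; C→T; R→B.
Player 2's best replies: T→C; M→C; B→L.
The unique mutual best reply is (T, C), giving (12, 17).
Sequential outcome (B, L) differs from the Nash profile (T, C).

no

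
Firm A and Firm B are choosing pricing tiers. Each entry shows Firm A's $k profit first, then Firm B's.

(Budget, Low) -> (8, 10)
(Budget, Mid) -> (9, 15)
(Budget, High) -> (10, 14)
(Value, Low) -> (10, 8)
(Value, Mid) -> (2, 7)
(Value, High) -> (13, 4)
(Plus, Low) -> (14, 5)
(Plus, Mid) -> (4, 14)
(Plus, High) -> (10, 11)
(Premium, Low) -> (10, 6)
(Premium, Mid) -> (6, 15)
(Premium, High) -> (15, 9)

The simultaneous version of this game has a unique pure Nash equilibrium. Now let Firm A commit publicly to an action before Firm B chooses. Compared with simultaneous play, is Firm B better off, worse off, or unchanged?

Solve by backward induction (Firm A leads).
- Budget: BR = Mid, leader payoff 9.
- Value: BR = Low, leader payoff 10.
- Plus: BR = Mid, leader payoff 4.
- Premium: BR = Mid, leader payoff 6.
Firm A's induced payoffs are 9, 10, 4, 6, so Firm A commits to Value. Subgame-perfect outcome: (Value, Low) with payoffs (10, 8).
For the simultaneous game, intersect best replies.
Firm A's best replies: Low→Plus; Mid→Budget; High→Premium.
Firm B's best replies: Budget→Mid; Value→Low; Plus→Mid; Premium→Mid.
The unique mutual best reply is (Budget, Mid), giving (9, 15).
Firm B earns 8 sequentially versus 15 at the Nash outcome: worse off.

worse off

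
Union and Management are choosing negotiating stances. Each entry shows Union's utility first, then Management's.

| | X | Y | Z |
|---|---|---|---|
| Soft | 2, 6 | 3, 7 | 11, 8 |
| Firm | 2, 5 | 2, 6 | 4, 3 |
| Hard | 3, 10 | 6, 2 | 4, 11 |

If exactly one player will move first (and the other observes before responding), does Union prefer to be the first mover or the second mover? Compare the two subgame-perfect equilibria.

If Union leads: Management's best replies are Soft→Z, Firm→Y, Hard→Z; Union's induced payoffs 11, 2, 4; outcome (Soft, Z), payoffs (11, 8).
If Management leads: Union's best replies are X→Hard, Y→Hard, Z→Soft; Management's induced payoffs 10, 2, 8; outcome (Hard, X), payoffs (3, 10).
Union gets 11 moving first and 3 moving second, so Union prefers to move first.

first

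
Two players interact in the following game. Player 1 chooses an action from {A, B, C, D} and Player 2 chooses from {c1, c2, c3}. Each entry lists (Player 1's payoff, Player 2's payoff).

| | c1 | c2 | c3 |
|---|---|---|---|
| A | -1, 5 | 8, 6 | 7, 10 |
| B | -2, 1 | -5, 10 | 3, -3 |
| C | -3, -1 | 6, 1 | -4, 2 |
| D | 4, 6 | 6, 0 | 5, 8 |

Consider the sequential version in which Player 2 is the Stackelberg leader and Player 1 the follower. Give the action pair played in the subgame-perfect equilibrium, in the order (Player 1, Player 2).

(A, c3)

Player 1 best-responds to each possible Player 2 move:
- c1: Player 1 compares -1, -2, -3, 4 and picks D; Player 2 would get 6.
- c2: Player 1 compares 8, -5, 6, 6 and picks A; Player 2 would get 6.
- c3: Player 1 compares 7, 3, -4, 5 and picks A; Player 2 would get 10.
Among 6, 6, 10, the best is 10 at c3. Subgame-perfect outcome: (A, c3) with payoffs (7, 10).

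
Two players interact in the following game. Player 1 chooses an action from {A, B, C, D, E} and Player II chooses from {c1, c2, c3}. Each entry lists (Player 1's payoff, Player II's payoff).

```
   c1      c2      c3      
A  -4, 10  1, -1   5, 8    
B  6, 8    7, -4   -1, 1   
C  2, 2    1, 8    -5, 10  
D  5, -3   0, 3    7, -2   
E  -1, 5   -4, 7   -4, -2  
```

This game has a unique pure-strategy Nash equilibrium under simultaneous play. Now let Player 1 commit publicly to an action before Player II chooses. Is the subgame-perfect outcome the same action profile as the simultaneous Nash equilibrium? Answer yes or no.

Work backward from Player II's decision.
- A: Player II compares 10, -1, 8 and picks c1; Player 1 would get -4.
- B: Player II compares 8, -4, 1 and picks c1; Player 1 would get 6.
- C: Player II compares 2, 8, 10 and picks c3; Player 1 would get -5.
- D: Player II compares -3, 3, -2 and picks c2; Player 1 would get 0.
- E: Player II compares 5, 7, -2 and picks c2; Player 1 would get -4.
Maximizing over -4, 6, -5, 0, -4, Player 1 chooses B. Subgame-perfect outcome: (B, c1) with payoffs (6, 8).
For the simultaneous game, intersect best replies.
Player 1's best replies: c1→B; c2→B; c3→D.
Player II's best replies: A→c1; B→c1; C→c3; D→c2; E→c2.
Only (B, c1) has each player best-responding; Nash payoffs (6, 8).
Sequential outcome (B, c1) coincides with the Nash profile (B, c1).

yes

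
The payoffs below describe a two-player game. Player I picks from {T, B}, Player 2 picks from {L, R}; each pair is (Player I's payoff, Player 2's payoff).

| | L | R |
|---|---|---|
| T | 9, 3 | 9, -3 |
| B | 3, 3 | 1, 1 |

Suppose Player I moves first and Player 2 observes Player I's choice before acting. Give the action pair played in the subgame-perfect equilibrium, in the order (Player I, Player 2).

Work backward from Player 2's decision.
- T: BR = L, leader payoff 9.
- B: BR = L, leader payoff 3.
Player I's induced payoffs are 9, 3, so Player I commits to T. Subgame-perfect outcome: (T, L) with payoffs (9, 3).

(T, L)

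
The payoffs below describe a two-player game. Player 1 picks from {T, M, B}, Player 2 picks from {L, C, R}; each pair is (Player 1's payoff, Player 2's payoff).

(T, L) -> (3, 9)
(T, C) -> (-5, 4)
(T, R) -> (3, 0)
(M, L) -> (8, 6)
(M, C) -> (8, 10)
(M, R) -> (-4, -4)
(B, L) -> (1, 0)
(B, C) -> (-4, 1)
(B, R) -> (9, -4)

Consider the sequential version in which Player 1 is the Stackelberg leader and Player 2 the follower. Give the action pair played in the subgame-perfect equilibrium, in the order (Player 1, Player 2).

(M, C)

Solve by backward induction (Player 1 leads).
- T: BR = L, leader payoff 3.
- M: BR = C, leader payoff 8.
- B: BR = C, leader payoff -4.
Among 3, 8, -4, the best is 8 at M. Subgame-perfect outcome: (M, C) with payoffs (8, 10).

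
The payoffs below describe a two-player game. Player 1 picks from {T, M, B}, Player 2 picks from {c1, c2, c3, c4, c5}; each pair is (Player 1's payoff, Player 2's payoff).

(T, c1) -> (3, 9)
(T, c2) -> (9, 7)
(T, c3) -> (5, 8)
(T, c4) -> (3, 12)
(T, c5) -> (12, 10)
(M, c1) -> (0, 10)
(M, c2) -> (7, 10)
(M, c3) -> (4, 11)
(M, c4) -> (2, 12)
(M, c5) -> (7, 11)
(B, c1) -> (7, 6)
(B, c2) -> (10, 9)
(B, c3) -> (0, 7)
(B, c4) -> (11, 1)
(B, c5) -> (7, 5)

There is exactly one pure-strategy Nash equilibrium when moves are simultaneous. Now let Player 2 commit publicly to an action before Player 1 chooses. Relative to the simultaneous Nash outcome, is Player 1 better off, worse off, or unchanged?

Work backward from Player 1's decision.
- c1: BR = B, leader payoff 6.
- c2: BR = B, leader payoff 9.
- c3: BR = T, leader payoff 8.
- c4: BR = B, leader payoff 1.
- c5: BR = T, leader payoff 10.
Player 2's induced payoffs are 6, 9, 8, 1, 10, so Player 2 commits to c5. Subgame-perfect outcome: (T, c5) with payoffs (12, 10).
Now find the simultaneous Nash equilibrium.
Player 1's best replies: c1→B; c2→B; c3→T; c4→B; c5→T.
Player 2's best replies: T→c4; M→c4; B→c2.
The unique mutual best reply is (B, c2), giving (10, 9).
Player 1 earns 12 sequentially versus 10 at the Nash outcome: better off.

better off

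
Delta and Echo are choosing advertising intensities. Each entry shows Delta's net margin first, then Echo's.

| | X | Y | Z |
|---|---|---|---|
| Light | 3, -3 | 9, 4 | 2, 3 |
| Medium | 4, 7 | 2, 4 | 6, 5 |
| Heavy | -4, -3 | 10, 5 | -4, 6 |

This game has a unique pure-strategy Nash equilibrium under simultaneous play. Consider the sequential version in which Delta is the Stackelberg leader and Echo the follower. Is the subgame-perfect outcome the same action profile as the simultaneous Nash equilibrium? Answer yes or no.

no

Solve by backward induction (Delta leads).
- Light → Echo plays Y (best of -3, 4, 3); Delta gets 9.
- Medium → Echo plays X (best of 7, 4, 5); Delta gets 4.
- Heavy → Echo plays Z (best of -3, 5, 6); Delta gets -4.
Delta's induced payoffs are 9, 4, -4, so Delta commits to Light. Subgame-perfect outcome: (Light, Y) with payoffs (9, 4).
Under simultaneous play:
Delta's best replies: X→Medium; Y→Heavy; Z→Medium.
Echo's best replies: Light→Y; Medium→X; Heavy→Z.
Only (Medium, X) has each player best-responding; Nash payoffs (4, 7).
Sequential outcome (Light, Y) differs from the Nash profile (Medium, X).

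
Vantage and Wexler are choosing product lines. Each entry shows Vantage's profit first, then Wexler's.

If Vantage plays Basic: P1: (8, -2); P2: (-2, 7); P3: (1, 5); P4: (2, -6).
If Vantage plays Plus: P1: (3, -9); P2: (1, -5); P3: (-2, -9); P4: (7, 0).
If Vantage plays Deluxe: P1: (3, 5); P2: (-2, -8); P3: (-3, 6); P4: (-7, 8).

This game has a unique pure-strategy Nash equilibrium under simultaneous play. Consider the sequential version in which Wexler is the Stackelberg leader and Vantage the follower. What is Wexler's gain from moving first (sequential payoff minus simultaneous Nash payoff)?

Backward induction with Wexler moving first.
- P1: Vantage compares 8, 3, 3 and picks Basic; Wexler would get -2.
- P2: Vantage compares -2, 1, -2 and picks Plus; Wexler would get -5.
- P3: Vantage compares 1, -2, -3 and picks Basic; Wexler would get 5.
- P4: Vantage compares 2, 7, -7 and picks Plus; Wexler would get 0.
Wexler's induced payoffs are -2, -5, 5, 0, so Wexler commits to P3. Subgame-perfect outcome: (Basic, P3) with payoffs (1, 5).
Under simultaneous play:
Vantage's best replies: P1→Basic; P2→Plus; P3→Basic; P4→Plus.
Wexler's best replies: Basic→P2; Plus→P4; Deluxe→P4.
The unique mutual best reply is (Plus, P4), giving (7, 0).
Wexler's commitment gain: 5 − 0 = 5.

5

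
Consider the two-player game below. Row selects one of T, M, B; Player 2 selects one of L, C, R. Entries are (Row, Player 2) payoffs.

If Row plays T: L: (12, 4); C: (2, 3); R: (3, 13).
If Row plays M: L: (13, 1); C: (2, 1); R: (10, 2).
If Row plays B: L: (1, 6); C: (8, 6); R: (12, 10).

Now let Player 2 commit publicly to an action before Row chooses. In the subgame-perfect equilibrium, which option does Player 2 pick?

R

Work backward from Row's decision.
- L → Row plays M (best of 12, 13, 1); Player 2 gets 1.
- C → Row plays B (best of 2, 2, 8); Player 2 gets 6.
- R → Row plays B (best of 3, 10, 12); Player 2 gets 10.
Maximizing over 1, 6, 10, Player 2 chooses R. Subgame-perfect outcome: (B, R) with payoffs (12, 10).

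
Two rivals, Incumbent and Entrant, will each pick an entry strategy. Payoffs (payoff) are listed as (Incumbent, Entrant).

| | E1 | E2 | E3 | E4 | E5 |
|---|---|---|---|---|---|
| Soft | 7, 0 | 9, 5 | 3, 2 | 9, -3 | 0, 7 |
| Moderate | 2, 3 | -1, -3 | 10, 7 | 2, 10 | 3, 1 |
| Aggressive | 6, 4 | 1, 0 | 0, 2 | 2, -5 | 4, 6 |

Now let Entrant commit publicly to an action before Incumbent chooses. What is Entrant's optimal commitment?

E3

Incumbent best-responds to each possible Entrant move:
- E1 → Incumbent plays Soft (best of 7, 2, 6); Entrant gets 0.
- E2 → Incumbent plays Soft (best of 9, -1, 1); Entrant gets 5.
- E3 → Incumbent plays Moderate (best of 3, 10, 0); Entrant gets 7.
- E4 → Incumbent plays Soft (best of 9, 2, 2); Entrant gets -3.
- E5 → Incumbent plays Aggressive (best of 0, 3, 4); Entrant gets 6.
Among 0, 5, 7, -3, 6, the best is 7 at E3. Subgame-perfect outcome: (Moderate, E3) with payoffs (10, 7).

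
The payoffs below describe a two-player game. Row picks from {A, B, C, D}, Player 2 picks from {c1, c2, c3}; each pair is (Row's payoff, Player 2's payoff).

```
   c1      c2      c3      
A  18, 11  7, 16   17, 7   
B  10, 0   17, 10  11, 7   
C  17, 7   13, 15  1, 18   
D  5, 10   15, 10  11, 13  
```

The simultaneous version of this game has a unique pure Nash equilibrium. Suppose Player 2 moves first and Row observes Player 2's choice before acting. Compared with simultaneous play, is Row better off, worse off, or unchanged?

Backward induction with Player 2 moving first.
- c1 → Row plays A (best of 18, 10, 17, 5); Player 2 gets 11.
- c2 → Row plays B (best of 7, 17, 13, 15); Player 2 gets 10.
- c3 → Row plays A (best of 17, 11, 1, 11); Player 2 gets 7.
Player 2's induced payoffs are 11, 10, 7, so Player 2 commits to c1. Subgame-perfect outcome: (A, c1) with payoffs (18, 11).
Now find the simultaneous Nash equilibrium.
Row's best replies: c1→A; c2→B; c3→A.
Player 2's best replies: A→c2; B→c2; C→c3; D→c3.
Only (B, c2) has each player best-responding; Nash payoffs (17, 10).
Row earns 18 sequentially versus 17 at the Nash outcome: better off.

better off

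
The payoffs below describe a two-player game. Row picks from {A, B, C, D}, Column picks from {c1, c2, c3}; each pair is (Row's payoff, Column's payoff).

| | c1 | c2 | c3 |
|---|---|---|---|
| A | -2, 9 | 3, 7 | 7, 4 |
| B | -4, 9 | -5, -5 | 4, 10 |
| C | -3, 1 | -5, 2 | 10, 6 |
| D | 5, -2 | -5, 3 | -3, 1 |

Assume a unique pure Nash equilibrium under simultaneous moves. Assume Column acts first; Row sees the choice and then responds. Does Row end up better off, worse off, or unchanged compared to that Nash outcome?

Solve by backward induction (Column leads).
- c1: BR = D, leader payoff -2.
- c2: BR = A, leader payoff 7.
- c3: BR = C, leader payoff 6.
Maximizing over -2, 7, 6, Column chooses c2. Subgame-perfect outcome: (A, c2) with payoffs (3, 7).
For the simultaneous game, intersect best replies.
Row's best replies: c1→D; c2→A; c3→C.
Column's best replies: A→c1; B→c3; C→c3; D→c2.
Only (C, c3) has each player best-responding; Nash payoffs (10, 6).
Row earns 3 sequentially versus 10 at the Nash outcome: worse off.

worse off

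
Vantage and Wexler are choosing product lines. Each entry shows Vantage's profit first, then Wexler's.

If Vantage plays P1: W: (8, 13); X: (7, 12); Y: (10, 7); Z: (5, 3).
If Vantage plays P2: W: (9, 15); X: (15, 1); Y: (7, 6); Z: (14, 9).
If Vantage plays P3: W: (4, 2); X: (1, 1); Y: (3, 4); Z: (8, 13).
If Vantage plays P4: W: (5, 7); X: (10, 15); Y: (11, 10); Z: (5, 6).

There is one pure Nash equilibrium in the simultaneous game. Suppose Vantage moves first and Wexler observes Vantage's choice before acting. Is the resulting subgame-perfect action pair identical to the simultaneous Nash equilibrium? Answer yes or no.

Work backward from Wexler's decision.
- P1: Wexler compares 13, 12, 7, 3 and picks W; Vantage would get 8.
- P2: Wexler compares 15, 1, 6, 9 and picks W; Vantage would get 9.
- P3: Wexler compares 2, 1, 4, 13 and picks Z; Vantage would get 8.
- P4: Wexler compares 7, 15, 10, 6 and picks X; Vantage would get 10.
Vantage's induced payoffs are 8, 9, 8, 10, so Vantage commits to P4. Subgame-perfect outcome: (P4, X) with payoffs (10, 15).
Under simultaneous play:
Vantage's best replies: W→P2; X→P2; Y→P4; Z→P2.
Wexler's best replies: P1→W; P2→W; P3→Z; P4→X.
The unique mutual best reply is (P2, W), giving (9, 15).
Sequential outcome (P4, X) differs from the Nash profile (P2, W).

no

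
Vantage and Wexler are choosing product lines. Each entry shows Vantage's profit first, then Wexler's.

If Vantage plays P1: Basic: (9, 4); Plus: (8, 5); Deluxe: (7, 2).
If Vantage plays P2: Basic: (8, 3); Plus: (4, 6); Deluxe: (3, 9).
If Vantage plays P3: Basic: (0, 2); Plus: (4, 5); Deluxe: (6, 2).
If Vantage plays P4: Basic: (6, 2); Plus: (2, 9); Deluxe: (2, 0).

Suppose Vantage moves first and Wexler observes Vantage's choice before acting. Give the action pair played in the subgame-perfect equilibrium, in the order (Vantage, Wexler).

(P1, Plus)

Work backward from Wexler's decision.
- P1: Wexler compares 4, 5, 2 and picks Plus; Vantage would get 8.
- P2: Wexler compares 3, 6, 9 and picks Deluxe; Vantage would get 3.
- P3: Wexler compares 2, 5, 2 and picks Plus; Vantage would get 4.
- P4: Wexler compares 2, 9, 0 and picks Plus; Vantage would get 2.
Maximizing over 8, 3, 4, 2, Vantage chooses P1. Subgame-perfect outcome: (P1, Plus) with payoffs (8, 5).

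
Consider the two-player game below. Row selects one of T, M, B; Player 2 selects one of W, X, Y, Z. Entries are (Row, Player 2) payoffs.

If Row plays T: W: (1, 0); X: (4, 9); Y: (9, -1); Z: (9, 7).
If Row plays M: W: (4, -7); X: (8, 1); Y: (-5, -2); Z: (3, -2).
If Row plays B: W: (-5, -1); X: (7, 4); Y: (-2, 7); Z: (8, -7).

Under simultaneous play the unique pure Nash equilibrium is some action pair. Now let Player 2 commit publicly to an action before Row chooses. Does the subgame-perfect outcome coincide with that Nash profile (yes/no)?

Backward induction with Player 2 moving first.
- W: Row compares 1, 4, -5 and picks M; Player 2 would get -7.
- X: Row compares 4, 8, 7 and picks M; Player 2 would get 1.
- Y: Row compares 9, -5, -2 and picks T; Player 2 would get -1.
- Z: Row compares 9, 3, 8 and picks T; Player 2 would get 7.
Among -7, 1, -1, 7, the best is 7 at Z. Subgame-perfect outcome: (T, Z) with payoffs (9, 7).
For the simultaneous game, intersect best replies.
Row's best replies: W→M; X→M; Y→T; Z→T.
Player 2's best replies: T→X; M→X; B→Y.
The unique mutual best reply is (M, X), giving (8, 1).
Sequential outcome (T, Z) differs from the Nash profile (M, X).

no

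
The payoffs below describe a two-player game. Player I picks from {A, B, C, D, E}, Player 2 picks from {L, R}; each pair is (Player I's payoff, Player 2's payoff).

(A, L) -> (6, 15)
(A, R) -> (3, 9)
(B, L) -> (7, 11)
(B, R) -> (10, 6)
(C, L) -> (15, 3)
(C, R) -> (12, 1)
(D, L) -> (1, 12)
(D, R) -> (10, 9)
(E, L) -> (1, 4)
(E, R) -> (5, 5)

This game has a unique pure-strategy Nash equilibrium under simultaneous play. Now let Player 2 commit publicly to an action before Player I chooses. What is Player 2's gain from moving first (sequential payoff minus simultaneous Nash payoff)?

Work backward from Player I's decision.
- L → Player I plays C (best of 6, 7, 15, 1, 1); Player 2 gets 3.
- R → Player I plays C (best of 3, 10, 12, 10, 5); Player 2 gets 1.
Among 3, 1, the best is 3 at L. Subgame-perfect outcome: (C, L) with payoffs (15, 3).
For the simultaneous game, intersect best replies.
Player I's best replies: L→C; R→C.
Player 2's best replies: A→L; B→L; C→L; D→L; E→R.
The unique mutual best reply is (C, L), giving (15, 3).
Player 2's commitment gain: 3 − 3 = 0.

0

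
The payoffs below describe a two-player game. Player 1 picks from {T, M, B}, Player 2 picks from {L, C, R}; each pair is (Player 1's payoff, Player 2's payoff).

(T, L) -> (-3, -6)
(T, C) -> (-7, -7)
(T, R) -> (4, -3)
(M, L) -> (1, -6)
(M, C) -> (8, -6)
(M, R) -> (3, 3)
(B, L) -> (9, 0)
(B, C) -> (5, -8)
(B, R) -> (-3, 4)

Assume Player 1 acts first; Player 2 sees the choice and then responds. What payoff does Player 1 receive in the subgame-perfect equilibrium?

Solve by backward induction (Player 1 leads).
- T → Player 2 plays R (best of -6, -7, -3); Player 1 gets 4.
- M → Player 2 plays R (best of -6, -6, 3); Player 1 gets 3.
- B → Player 2 plays R (best of 0, -8, 4); Player 1 gets -3.
Maximizing over 4, 3, -3, Player 1 chooses T. Subgame-perfect outcome: (T, R) with payoffs (4, -3).

4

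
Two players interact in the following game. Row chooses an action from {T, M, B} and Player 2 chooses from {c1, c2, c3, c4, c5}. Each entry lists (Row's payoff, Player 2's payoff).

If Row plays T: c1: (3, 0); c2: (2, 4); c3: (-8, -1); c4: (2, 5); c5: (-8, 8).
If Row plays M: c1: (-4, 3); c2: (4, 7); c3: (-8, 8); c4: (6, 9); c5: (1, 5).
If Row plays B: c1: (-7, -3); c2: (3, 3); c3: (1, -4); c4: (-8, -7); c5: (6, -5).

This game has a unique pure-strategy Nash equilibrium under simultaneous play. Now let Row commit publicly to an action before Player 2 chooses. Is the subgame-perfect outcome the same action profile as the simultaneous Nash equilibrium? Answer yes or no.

yes

Backward induction with Row moving first.
- T: Player 2 compares 0, 4, -1, 5, 8 and picks c5; Row would get -8.
- M: Player 2 compares 3, 7, 8, 9, 5 and picks c4; Row would get 6.
- B: Player 2 compares -3, 3, -4, -7, -5 and picks c2; Row would get 3.
Row's induced payoffs are -8, 6, 3, so Row commits to M. Subgame-perfect outcome: (M, c4) with payoffs (6, 9).
Now find the simultaneous Nash equilibrium.
Row's best replies: c1→T; c2→M; c3→B; c4→M; c5→B.
Player 2's best replies: T→c5; M→c4; B→c2.
Only (M, c4) has each player best-responding; Nash payoffs (6, 9).
Sequential outcome (M, c4) coincides with the Nash profile (M, c4).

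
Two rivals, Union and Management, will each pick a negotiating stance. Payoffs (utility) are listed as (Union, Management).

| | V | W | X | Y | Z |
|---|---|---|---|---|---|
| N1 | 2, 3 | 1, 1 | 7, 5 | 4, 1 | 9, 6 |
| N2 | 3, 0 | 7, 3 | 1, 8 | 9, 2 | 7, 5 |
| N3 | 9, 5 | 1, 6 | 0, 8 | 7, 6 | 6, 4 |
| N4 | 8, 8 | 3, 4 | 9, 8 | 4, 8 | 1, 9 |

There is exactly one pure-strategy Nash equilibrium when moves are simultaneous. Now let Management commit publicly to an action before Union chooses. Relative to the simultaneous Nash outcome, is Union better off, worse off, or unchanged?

Backward induction with Management moving first.
- V: BR = N3, leader payoff 5.
- W: BR = N2, leader payoff 3.
- X: BR = N4, leader payoff 8.
- Y: BR = N2, leader payoff 2.
- Z: BR = N1, leader payoff 6.
Management's induced payoffs are 5, 3, 8, 2, 6, so Management commits to X. Subgame-perfect outcome: (N4, X) with payoffs (9, 8).
Now find the simultaneous Nash equilibrium.
Union's best replies: V→N3; W→N2; X→N4; Y→N2; Z→N1.
Management's best replies: N1→Z; N2→X; N3→X; N4→Z.
Only (N1, Z) has each player best-responding; Nash payoffs (9, 6).
Union earns 9 sequentially versus 9 at the Nash outcome: unchanged.

unchanged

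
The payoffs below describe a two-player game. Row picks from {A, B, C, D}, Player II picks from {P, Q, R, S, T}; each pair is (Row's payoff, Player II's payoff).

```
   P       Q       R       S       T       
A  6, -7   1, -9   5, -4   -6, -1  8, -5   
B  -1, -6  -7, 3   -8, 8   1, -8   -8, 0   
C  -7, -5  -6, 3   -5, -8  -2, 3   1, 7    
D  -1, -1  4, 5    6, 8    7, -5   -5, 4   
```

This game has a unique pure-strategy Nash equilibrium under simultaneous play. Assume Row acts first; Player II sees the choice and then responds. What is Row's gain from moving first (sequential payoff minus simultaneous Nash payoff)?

Backward induction with Row moving first.
- A: BR = S, leader payoff -6.
- B: BR = R, leader payoff -8.
- C: BR = T, leader payoff 1.
- D: BR = R, leader payoff 6.
Among -6, -8, 1, 6, the best is 6 at D. Subgame-perfect outcome: (D, R) with payoffs (6, 8).
For the simultaneous game, intersect best replies.
Row's best replies: P→A; Q→D; R→D; S→D; T→A.
Player II's best replies: A→S; B→R; C→T; D→R.
Only (D, R) has each player best-responding; Nash payoffs (6, 8).
Row's commitment gain: 6 − 6 = 0.

0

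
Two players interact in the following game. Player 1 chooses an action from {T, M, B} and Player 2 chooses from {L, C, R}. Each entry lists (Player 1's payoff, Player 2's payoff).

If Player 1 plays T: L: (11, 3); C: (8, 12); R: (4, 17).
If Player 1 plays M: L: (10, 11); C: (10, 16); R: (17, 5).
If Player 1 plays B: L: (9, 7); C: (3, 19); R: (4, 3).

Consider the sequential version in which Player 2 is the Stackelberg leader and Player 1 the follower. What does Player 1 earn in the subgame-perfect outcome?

Solve by backward induction (Player 2 leads).
- L: Player 1 compares 11, 10, 9 and picks T; Player 2 would get 3.
- C: Player 1 compares 8, 10, 3 and picks M; Player 2 would get 16.
- R: Player 1 compares 4, 17, 4 and picks M; Player 2 would get 5.
Among 3, 16, 5, the best is 16 at C. Subgame-perfect outcome: (M, C) with payoffs (10, 16).

10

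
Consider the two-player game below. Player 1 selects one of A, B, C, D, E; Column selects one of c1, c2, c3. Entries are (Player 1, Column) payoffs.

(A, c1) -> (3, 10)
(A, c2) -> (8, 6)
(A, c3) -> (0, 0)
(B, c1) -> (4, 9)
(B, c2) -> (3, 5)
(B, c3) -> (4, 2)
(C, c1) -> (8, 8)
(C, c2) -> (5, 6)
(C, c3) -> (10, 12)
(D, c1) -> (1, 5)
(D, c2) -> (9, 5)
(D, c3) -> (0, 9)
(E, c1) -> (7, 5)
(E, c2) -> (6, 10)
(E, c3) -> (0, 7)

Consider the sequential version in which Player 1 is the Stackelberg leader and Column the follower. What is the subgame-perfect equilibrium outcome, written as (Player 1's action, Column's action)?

(C, c3)

Column best-responds to each possible Player 1 move:
- A → Column plays c1 (best of 10, 6, 0); Player 1 gets 3.
- B → Column plays c1 (best of 9, 5, 2); Player 1 gets 4.
- C → Column plays c3 (best of 8, 6, 12); Player 1 gets 10.
- D → Column plays c3 (best of 5, 5, 9); Player 1 gets 0.
- E → Column plays c2 (best of 5, 10, 7); Player 1 gets 6.
Maximizing over 3, 4, 10, 0, 6, Player 1 chooses C. Subgame-perfect outcome: (C, c3) with payoffs (10, 12).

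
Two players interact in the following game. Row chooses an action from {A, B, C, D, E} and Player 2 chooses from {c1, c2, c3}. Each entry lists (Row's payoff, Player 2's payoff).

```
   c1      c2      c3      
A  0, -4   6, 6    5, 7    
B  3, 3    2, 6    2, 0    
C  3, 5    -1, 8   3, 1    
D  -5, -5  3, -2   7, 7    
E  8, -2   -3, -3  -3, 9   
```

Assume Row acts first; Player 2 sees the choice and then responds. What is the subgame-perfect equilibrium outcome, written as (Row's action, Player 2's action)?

Work backward from Player 2's decision.
- A → Player 2 plays c3 (best of -4, 6, 7); Row gets 5.
- B → Player 2 plays c2 (best of 3, 6, 0); Row gets 2.
- C → Player 2 plays c2 (best of 5, 8, 1); Row gets -1.
- D → Player 2 plays c3 (best of -5, -2, 7); Row gets 7.
- E → Player 2 plays c3 (best of -2, -3, 9); Row gets -3.
Row's induced payoffs are 5, 2, -1, 7, -3, so Row commits to D. Subgame-perfect outcome: (D, c3) with payoffs (7, 7).

(D, c3)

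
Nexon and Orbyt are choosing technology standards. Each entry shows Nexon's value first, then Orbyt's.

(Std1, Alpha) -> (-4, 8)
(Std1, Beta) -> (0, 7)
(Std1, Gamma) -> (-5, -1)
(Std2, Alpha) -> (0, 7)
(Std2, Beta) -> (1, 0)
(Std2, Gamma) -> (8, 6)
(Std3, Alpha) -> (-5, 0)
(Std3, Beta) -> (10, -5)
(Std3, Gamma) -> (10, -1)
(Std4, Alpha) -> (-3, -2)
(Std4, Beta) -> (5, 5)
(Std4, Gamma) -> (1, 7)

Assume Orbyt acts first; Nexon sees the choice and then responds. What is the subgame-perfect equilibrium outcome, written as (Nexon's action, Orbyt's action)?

(Std2, Alpha)

Nexon best-responds to each possible Orbyt move:
- Alpha: Nexon compares -4, 0, -5, -3 and picks Std2; Orbyt would get 7.
- Beta: Nexon compares 0, 1, 10, 5 and picks Std3; Orbyt would get -5.
- Gamma: Nexon compares -5, 8, 10, 1 and picks Std3; Orbyt would get -1.
Orbyt's induced payoffs are 7, -5, -1, so Orbyt commits to Alpha. Subgame-perfect outcome: (Std2, Alpha) with payoffs (0, 7).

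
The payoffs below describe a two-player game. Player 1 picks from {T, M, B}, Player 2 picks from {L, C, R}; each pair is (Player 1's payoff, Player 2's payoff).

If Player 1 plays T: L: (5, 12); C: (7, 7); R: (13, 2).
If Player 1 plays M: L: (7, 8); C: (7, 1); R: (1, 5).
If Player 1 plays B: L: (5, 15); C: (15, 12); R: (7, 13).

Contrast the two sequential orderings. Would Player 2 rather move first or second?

If Player 1 leads: Player 2's best replies are T→L, M→L, B→L; Player 1's induced payoffs 5, 7, 5; outcome (M, L), payoffs (7, 8).
If Player 2 leads: Player 1's best replies are L→M, C→B, R→T; Player 2's induced payoffs 8, 12, 2; outcome (B, C), payoffs (15, 12).
Player 2 gets 12 moving first and 8 moving second, so Player 2 prefers to move first.

first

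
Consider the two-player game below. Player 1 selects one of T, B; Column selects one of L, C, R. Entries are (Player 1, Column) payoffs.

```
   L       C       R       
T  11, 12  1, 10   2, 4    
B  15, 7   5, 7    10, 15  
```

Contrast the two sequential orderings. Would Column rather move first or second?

first

If Player 1 leads: Column's best replies are T→L, B→R; Player 1's induced payoffs 11, 10; outcome (T, L), payoffs (11, 12).
If Column leads: Player 1's best replies are L→B, C→B, R→B; Column's induced payoffs 7, 7, 15; outcome (B, R), payoffs (10, 15).
Column gets 15 moving first and 12 moving second, so Column prefers to move first.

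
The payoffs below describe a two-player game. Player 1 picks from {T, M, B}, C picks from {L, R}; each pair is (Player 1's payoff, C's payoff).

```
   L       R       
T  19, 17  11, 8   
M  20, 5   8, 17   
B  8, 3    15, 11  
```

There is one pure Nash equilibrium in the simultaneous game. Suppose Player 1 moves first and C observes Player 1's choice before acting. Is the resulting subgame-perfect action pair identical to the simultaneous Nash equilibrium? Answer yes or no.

Backward induction with Player 1 moving first.
- T: BR = L, leader payoff 19.
- M: BR = R, leader payoff 8.
- B: BR = R, leader payoff 15.
Maximizing over 19, 8, 15, Player 1 chooses T. Subgame-perfect outcome: (T, L) with payoffs (19, 17).
Now find the simultaneous Nash equilibrium.
Player 1's best replies: L→M; R→B.
C's best replies: T→L; M→R; B→R.
Only (B, R) has each player best-responding; Nash payoffs (15, 11).
Sequential outcome (T, L) differs from the Nash profile (B, R).

no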